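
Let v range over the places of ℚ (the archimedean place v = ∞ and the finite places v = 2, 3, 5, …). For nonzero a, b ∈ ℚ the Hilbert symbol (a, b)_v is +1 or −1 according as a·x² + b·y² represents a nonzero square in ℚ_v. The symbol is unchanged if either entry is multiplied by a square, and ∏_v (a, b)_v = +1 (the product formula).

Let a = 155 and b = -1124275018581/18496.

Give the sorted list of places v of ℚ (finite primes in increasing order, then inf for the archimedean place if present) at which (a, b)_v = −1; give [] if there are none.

[2, 19, 29, 31]

Mod squares: a ≡ 155, b ≡ -2915341. Check v ∈ {∞, 2, 3, 5, 11, 13, 17, 19, 23, 29, 31, 37}.
v=31: a=31^1·(≡5), b=31^0·(≡12) mod 31; (5|31)=+1, (12|31)=-1; (−1)^{1·0·15}·(+1)^0·(-1)^1 = -1.
v=11: a=11^0·(≡1), b=11^1·(≡4) mod 11; (1|11)=+1, (4|11)=+1; (−1)^{0·1·5}·(+1)^1·(+1)^0 = +1.
v=3: a=3^0·(≡2), b=3^6·(≡2) mod 3; (2|3)=-1, (2|3)=-1; (−1)^{0·6·1}·(-1)^6·(-1)^0 = +1.
v=37: a=37^0·(≡7), b=37^1·(≡24) mod 37; (7|37)=+1, (24|37)=-1; (−1)^{0·1·18}·(+1)^1·(-1)^0 = +1.
v=13: a=13^0·(≡12), b=13^1·(≡8) mod 13; (12|13)=+1, (8|13)=-1; (−1)^{0·1·6}·(+1)^1·(-1)^0 = +1.
v=∞: 155 > 0 and -2915341 < 0  ⇒  (a,b)_∞ = +1.
v=17: a=17^0·(≡2), b=17^-2·(≡6) mod 17; (2|17)=+1, (6|17)=-1; (−1)^{0·-2·8}·(+1)^-2·(-1)^0 = +1.
v=19: a=19^0·(≡3), b=19^1·(≡1) mod 19; (3|19)=-1, (1|19)=+1; (−1)^{0·1·9}·(-1)^1·(+1)^0 = -1.
v=2: v_2(a)=0, v_2(b)=-6; units ≡ 3, 3 (mod 8); ε·ε+αω+βω = 1·1+0·1+-6·1 ≡ 1  ⇒  (a,b)_2 = -1.
v=5: a=5^1·(≡1), b=5^0·(≡4) mod 5; (1|5)=+1, (4|5)=+1; (−1)^{1·0·2}·(+1)^0·(+1)^1 = +1.
v=23: a=23^0·(≡17), b=23^2·(≡4) mod 23; (17|23)=-1, (4|23)=+1; (−1)^{0·2·11}·(-1)^2·(+1)^0 = +1.
v=29: a=29^0·(≡10), b=29^1·(≡12) mod 29; (10|29)=-1, (12|29)=-1; (−1)^{0·1·14}·(-1)^1·(-1)^0 = -1.
Ram(155, -2915341) = {2, 19, 29, 31}; no ℚ_2-point on the conic.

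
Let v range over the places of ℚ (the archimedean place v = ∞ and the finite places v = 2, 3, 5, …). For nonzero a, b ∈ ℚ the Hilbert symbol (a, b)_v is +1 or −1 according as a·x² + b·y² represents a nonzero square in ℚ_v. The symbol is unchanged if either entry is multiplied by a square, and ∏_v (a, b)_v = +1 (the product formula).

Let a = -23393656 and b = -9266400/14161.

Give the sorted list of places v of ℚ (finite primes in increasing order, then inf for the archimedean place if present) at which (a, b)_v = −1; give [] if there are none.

Mod squares: a ≡ -286, b ≡ -286. Check v ∈ {∞, 2, 3, 5, 7, 11, 13, 17}.
v=17: a=17^0·(≡10), b=17^-2·(≡3) mod 17; (10|17)=-1, (3|17)=-1; (−1)^{0·-2·8}·(-1)^-2·(-1)^0 = +1.
v=2: v_2(a)=3, v_2(b)=5; units ≡ 1, 1 (mod 8); ε·ε+αω+βω = 0·0+3·0+5·0 ≡ 0  ⇒  (a,b)_2 = +1.
v=5: a=5^0·(≡4), b=5^2·(≡4) mod 5; (4|5)=+1, (4|5)=+1; (−1)^{0·2·2}·(+1)^2·(+1)^0 = +1.
v=7: a=7^0·(≡1), b=7^-2·(≡2) mod 7; (1|7)=+1, (2|7)=+1; (−1)^{0·-2·3}·(+1)^-2·(+1)^0 = +1.
v=11: a=11^3·(≡2), b=11^1·(≡6) mod 11; (2|11)=-1, (6|11)=-1; (−1)^{3·1·5}·(-1)^1·(-1)^3 = -1.
v=∞: -286 < 0 and -286 < 0  ⇒  (a,b)_∞ = -1.
v=13: a=13^3·(≡12), b=13^1·(≡4) mod 13; (12|13)=+1, (4|13)=+1; (−1)^{3·1·6}·(+1)^1·(+1)^3 = +1.
v=3: a=3^0·(≡2), b=3^4·(≡2) mod 3; (2|3)=-1, (2|3)=-1; (−1)^{0·4·1}·(-1)^4·(-1)^0 = +1.
Ram(-286, -286) = {11, ∞}; no ℚ_11-point on the conic.

[11, inf]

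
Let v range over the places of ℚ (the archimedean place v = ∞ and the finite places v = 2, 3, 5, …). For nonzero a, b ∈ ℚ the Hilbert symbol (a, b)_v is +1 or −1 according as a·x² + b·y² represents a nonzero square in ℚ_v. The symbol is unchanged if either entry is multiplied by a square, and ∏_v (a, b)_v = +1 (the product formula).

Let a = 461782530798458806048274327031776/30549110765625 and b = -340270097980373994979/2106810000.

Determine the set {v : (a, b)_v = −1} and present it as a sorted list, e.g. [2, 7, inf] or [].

[2, 23, 37, 41]

(a, b) ≡ (907166, -259) mod (ℚ^×)²; places V = {2, 3, 5, 7, 13, 17, 19, 23, 37, 41, ∞}.
(a,b)_2: α=5, β=-4; u≡7, v≡5 (mod 8); ε(u)ε(v)=1·0, αω(v)=5·1, βω(u)=-4·0; sum ≡ 1  ⇒  -1.
(a,b)_13: α=3, u≡6; β=2, v≡10 (mod 13); (6|13)=-1, (10|13)=+1; sign (−1)^0·-1^2·+1^3 = +1.
(a,b)_37: α=5, u≡19; β=3, v≡34 (mod 37); (19|37)=-1, (34|37)=+1; sign (−1)^0·-1^3·+1^5 = -1.
(a,b)_∞: sgn(907166)=+, sgn(-259)=−, so +1.
(a,b)_5: α=-6, u≡4; β=-4, v≡1 (mod 5); (4|5)=+1, (1|5)=+1; sign (−1)^0·+1^-4·+1^-6 = +1.
(a,b)_3: α=-4, u≡2; β=-6, v≡2 (mod 3); (2|3)=-1, (2|3)=-1; sign (−1)^0·-1^-6·-1^-4 = +1.
(a,b)_19: α=6, u≡5; β=4, v≡1 (mod 19); (5|19)=+1, (1|19)=+1; sign (−1)^0·+1^4·+1^6 = +1.
(a,b)_23: α=3, u≡20; β=2, v≡22 (mod 23); (20|23)=-1, (22|23)=-1; sign (−1)^0·-1^2·-1^3 = -1.
(a,b)_7: α=4, u≡4; β=3, v≡6 (mod 7); (4|7)=+1, (6|7)=-1; sign (−1)^0·+1^3·-1^4 = +1.
(a,b)_41: α=3, u≡13; β=2, v≡3 (mod 41); (13|41)=-1, (3|41)=-1; sign (−1)^0·-1^2·-1^3 = -1.
(a,b)_17: α=-6, u≡10; β=-2, v≡2 (mod 17); (10|17)=-1, (2|17)=+1; sign (−1)^0·-1^-2·+1^-6 = +1.
(907166, -259 / ℚ) ramifies at {2, 23, 37, 41}: a division algebra.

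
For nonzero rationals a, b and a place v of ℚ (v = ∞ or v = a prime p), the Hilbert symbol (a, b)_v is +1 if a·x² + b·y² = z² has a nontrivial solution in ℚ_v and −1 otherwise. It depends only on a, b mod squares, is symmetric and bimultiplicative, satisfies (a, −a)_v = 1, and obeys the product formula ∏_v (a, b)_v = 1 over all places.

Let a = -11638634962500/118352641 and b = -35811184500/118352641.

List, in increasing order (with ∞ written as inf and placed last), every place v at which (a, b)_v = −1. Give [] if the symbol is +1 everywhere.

Mod squares: a ≡ -65, b ≡ -5. Check v ∈ {∞, 2, 3, 5, 7, 11, 13, 23, 31, 43}.
v=2: v_2(a)=2, v_2(b)=2; units ≡ 7, 3 (mod 8); ε·ε+αω+βω = 1·1+2·1+2·0 ≡ 1  ⇒  (a,b)_2 = -1.
v=31: a=31^2·(≡18), b=31^2·(≡26) mod 31; (18|31)=+1, (26|31)=-1; (−1)^{2·2·15}·(+1)^2·(-1)^2 = +1.
v=7: a=7^2·(≡6), b=7^2·(≡2) mod 7; (6|7)=-1, (2|7)=+1; (−1)^{2·2·3}·(-1)^2·(+1)^2 = +1.
v=23: a=23^-2·(≡8), b=23^-2·(≡18) mod 23; (8|23)=+1, (18|23)=+1; (−1)^{-2·-2·11}·(+1)^-2·(+1)^-2 = +1.
v=13: a=13^3·(≡8), b=13^2·(≡5) mod 13; (8|13)=-1, (5|13)=-1; (−1)^{3·2·6}·(-1)^2·(-1)^3 = -1.
v=11: a=11^-2·(≡4), b=11^-2·(≡8) mod 11; (4|11)=+1, (8|11)=-1; (−1)^{-2·-2·5}·(+1)^-2·(-1)^-2 = +1.
v=43: a=43^-2·(≡25), b=43^-2·(≡10) mod 43; (25|43)=+1, (10|43)=+1; (−1)^{-2·-2·21}·(+1)^-2·(+1)^-2 = +1.
v=∞: -65 < 0 and -5 < 0  ⇒  (a,b)_∞ = -1.
v=3: a=3^2·(≡1), b=3^2·(≡1) mod 3; (1|3)=+1, (1|3)=+1; (−1)^{2·2·1}·(+1)^2·(+1)^2 = +1.
v=5: a=5^5·(≡2), b=5^3·(≡4) mod 5; (2|5)=-1, (4|5)=+1; (−1)^{5·3·2}·(-1)^3·(+1)^5 = -1.
(-65, -5 / ℚ) ramifies at {2, 5, 13, ∞}: a division algebra.

[2, 5, 13, inf]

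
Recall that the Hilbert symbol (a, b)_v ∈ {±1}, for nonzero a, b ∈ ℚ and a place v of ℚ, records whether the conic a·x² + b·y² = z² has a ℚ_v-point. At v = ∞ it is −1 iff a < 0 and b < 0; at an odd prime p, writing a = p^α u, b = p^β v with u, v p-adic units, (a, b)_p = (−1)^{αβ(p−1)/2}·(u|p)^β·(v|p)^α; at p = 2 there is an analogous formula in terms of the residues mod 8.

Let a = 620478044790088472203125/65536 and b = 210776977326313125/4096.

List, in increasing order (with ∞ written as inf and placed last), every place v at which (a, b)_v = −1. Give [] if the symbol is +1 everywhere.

[3, 43]

(a, b) ≡ (363909, 989) mod (ℚ^×)²; places V = {2, 3, 5, 7, 13, 23, 31, 43, ∞}.
(a,b)_31: α=3, u≡17; β=2, v≡19 (mod 31); (17|31)=-1, (19|31)=+1; sign (−1)^0·-1^2·+1^3 = +1.
(a,b)_5: α=6, u≡1; β=4, v≡1 (mod 5); (1|5)=+1, (1|5)=+1; sign (−1)^0·+1^4·+1^6 = +1.
(a,b)_3: α=1, u≡1; β=4, v≡2 (mod 3); (1|3)=+1, (2|3)=-1; sign (−1)^0·+1^4·-1^1 = -1.
(a,b)_13: α=3, u≡10; β=2, v≡3 (mod 13); (10|13)=+1, (3|13)=+1; sign (−1)^0·+1^2·+1^3 = +1.
(a,b)_23: α=4, u≡6; β=3, v≡15 (mod 23); (6|23)=+1, (15|23)=-1; sign (−1)^0·+1^3·-1^4 = +1.
(a,b)_∞: sgn(363909)=+, sgn(989)=+, so +1.
(a,b)_2: α=-16, β=-12; u≡5, v≡5 (mod 8); ε(u)ε(v)=0·0, αω(v)=-16·1, βω(u)=-12·1; sum ≡ 0  ⇒  +1.
(a,b)_7: α=5, u≡3; β=2, v≡2 (mod 7); (3|7)=-1, (2|7)=+1; sign (−1)^0·-1^2·+1^5 = +1.
(a,b)_43: α=1, u≡11; β=1, v≡11 (mod 43); (11|43)=+1, (11|43)=+1; sign (−1)^1·+1^1·+1^1 = -1.
(363909, 989 / ℚ) ramifies at {3, 43}: a division algebra.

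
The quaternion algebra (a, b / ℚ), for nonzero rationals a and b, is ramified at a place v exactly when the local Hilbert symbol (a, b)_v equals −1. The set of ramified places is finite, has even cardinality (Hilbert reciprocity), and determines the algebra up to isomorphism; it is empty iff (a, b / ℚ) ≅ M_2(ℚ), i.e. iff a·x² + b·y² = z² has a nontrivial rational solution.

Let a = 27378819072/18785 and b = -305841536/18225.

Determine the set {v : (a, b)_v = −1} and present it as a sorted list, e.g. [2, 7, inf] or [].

Mod squares: a ≡ 44330, b ≡ -806. Check v ∈ {∞, 2, 3, 5, 7, 11, 13, 17, 31}.
v=3: a=3^4·(≡2), b=3^-6·(≡1) mod 3; (2|3)=-1, (1|3)=+1; (−1)^{4·-6·1}·(-1)^-6·(+1)^4 = +1.
v=7: a=7^0·(≡6), b=7^2·(≡3) mod 7; (6|7)=-1, (3|7)=-1; (−1)^{0·2·3}·(-1)^2·(-1)^0 = +1.
v=2: v_2(a)=13, v_2(b)=7; units ≡ 5, 5 (mod 8); ε·ε+αω+βω = 0·0+13·1+7·1 ≡ 0  ⇒  (a,b)_2 = +1.
v=5: a=5^-1·(≡1), b=5^-2·(≡1) mod 5; (1|5)=+1, (1|5)=+1; (−1)^{-1·-2·2}·(+1)^-2·(+1)^-1 = +1.
v=13: a=13^-1·(≡10), b=13^1·(≡3) mod 13; (10|13)=+1, (3|13)=+1; (−1)^{-1·1·6}·(+1)^1·(+1)^-1 = +1.
v=11: a=11^3·(≡3), b=11^2·(≡7) mod 11; (3|11)=+1, (7|11)=-1; (−1)^{3·2·5}·(+1)^2·(-1)^3 = -1.
v=∞: 44330 > 0 and -806 < 0  ⇒  (a,b)_∞ = +1.
v=17: a=17^-2·(≡6), b=17^0·(≡7) mod 17; (6|17)=-1, (7|17)=-1; (−1)^{-2·0·8}·(-1)^0·(-1)^-2 = +1.
v=31: a=31^1·(≡25), b=31^1·(≡25) mod 31; (25|31)=+1, (25|31)=+1; (−1)^{1·1·15}·(+1)^1·(+1)^1 = -1.
(44330, -806 / ℚ) ramifies at {11, 31}: a division algebra.

[11, 31]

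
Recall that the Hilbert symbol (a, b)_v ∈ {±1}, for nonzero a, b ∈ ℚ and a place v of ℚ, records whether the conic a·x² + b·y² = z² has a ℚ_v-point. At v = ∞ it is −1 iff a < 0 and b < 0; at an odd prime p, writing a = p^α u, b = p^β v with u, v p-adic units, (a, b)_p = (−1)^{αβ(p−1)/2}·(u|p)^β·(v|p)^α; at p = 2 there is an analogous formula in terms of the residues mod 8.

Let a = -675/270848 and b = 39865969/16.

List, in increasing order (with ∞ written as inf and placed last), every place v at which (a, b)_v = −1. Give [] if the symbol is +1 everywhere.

Mod squares: a ≡ -6, b ≡ 75361. Check v ∈ {∞, 2, 3, 5, 11, 13, 17, 23, 31}.
v=11: a=11^0·(≡3), b=11^1·(≡4) mod 11; (3|11)=+1, (4|11)=+1; (−1)^{0·1·5}·(+1)^1·(+1)^0 = +1.
v=23: a=23^-2·(≡14), b=23^2·(≡8) mod 23; (14|23)=-1, (8|23)=+1; (−1)^{-2·2·11}·(-1)^2·(+1)^-2 = +1.
v=2: v_2(a)=-9, v_2(b)=-4; units ≡ 5, 1 (mod 8); ε·ε+αω+βω = 0·0+-9·0+-4·1 ≡ 0  ⇒  (a,b)_2 = +1.
v=3: a=3^3·(≡1), b=3^0·(≡1) mod 3; (1|3)=+1, (1|3)=+1; (−1)^{3·0·1}·(+1)^0·(+1)^3 = +1.
v=5: a=5^2·(≡1), b=5^0·(≡4) mod 5; (1|5)=+1, (4|5)=+1; (−1)^{2·0·2}·(+1)^0·(+1)^2 = +1.
v=31: a=31^0·(≡7), b=31^1·(≡21) mod 31; (7|31)=+1, (21|31)=-1; (−1)^{0·1·15}·(+1)^1·(-1)^0 = +1.
v=17: a=17^0·(≡14), b=17^1·(≡8) mod 17; (14|17)=-1, (8|17)=+1; (−1)^{0·1·8}·(-1)^1·(+1)^0 = -1.
v=∞: -6 < 0 and 75361 > 0  ⇒  (a,b)_∞ = +1.
v=13: a=13^0·(≡11), b=13^1·(≡10) mod 13; (11|13)=-1, (10|13)=+1; (−1)^{0·1·6}·(-1)^1·(+1)^0 = -1.
|Ram(-6, 75361)| = 2, even; anisotropic at {13, 17}.

[13, 17]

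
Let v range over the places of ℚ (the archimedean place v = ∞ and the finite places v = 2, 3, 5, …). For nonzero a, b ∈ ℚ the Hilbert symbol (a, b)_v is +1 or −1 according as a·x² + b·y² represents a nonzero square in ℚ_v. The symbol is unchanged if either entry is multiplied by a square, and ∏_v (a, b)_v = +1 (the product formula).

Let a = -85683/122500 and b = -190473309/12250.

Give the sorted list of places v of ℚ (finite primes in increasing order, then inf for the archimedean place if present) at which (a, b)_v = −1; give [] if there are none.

Mod squares: a ≡ -3, b ≡ -7410. Check v ∈ {∞, 2, 3, 5, 7, 13, 19}.
v=7: a=7^-2·(≡4), b=7^-2·(≡6) mod 7; (4|7)=+1, (6|7)=-1; (−1)^{-2·-2·3}·(+1)^-2·(-1)^-2 = +1.
v=3: a=3^1·(≡2), b=3^3·(≡2) mod 3; (2|3)=-1, (2|3)=-1; (−1)^{1·3·1}·(-1)^3·(-1)^1 = -1.
v=∞: -3 < 0 and -7410 < 0  ⇒  (a,b)_∞ = -1.
v=19: a=19^0·(≡1), b=19^1·(≡11) mod 19; (1|19)=+1, (11|19)=+1; (−1)^{0·1·9}·(+1)^1·(+1)^0 = +1.
v=5: a=5^-4·(≡2), b=5^-3·(≡2) mod 5; (2|5)=-1, (2|5)=-1; (−1)^{-4·-3·2}·(-1)^-3·(-1)^-4 = -1.
v=13: a=13^4·(≡10), b=13^5·(≡5) mod 13; (10|13)=+1, (5|13)=-1; (−1)^{4·5·6}·(+1)^5·(-1)^4 = +1.
v=2: v_2(a)=-2, v_2(b)=-1; units ≡ 5, 7 (mod 8); ε·ε+αω+βω = 0·1+-2·0+-1·1 ≡ 1  ⇒  (a,b)_2 = -1.
|Ram(-3, -7410)| = 4, even; anisotropic at {2, 3, 5, ∞}.

[2, 3, 5, inf]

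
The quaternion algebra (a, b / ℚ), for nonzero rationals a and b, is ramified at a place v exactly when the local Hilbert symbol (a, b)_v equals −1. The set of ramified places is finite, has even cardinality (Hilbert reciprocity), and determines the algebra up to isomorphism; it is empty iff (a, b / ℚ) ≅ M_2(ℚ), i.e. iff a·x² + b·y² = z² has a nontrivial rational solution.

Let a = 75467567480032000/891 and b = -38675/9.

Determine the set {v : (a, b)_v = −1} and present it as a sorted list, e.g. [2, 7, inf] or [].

[5, 13]

(a, b) ≡ (6545, -1547) mod (ℚ^×)²; places V = {2, 3, 5, 7, 11, 13, 17, ∞}.
(a,b)_∞: sgn(6545)=+, sgn(-1547)=−, so +1.
(a,b)_3: α=-4, u≡2; β=-2, v≡1 (mod 3); (2|3)=-1, (1|3)=+1; sign (−1)^0·-1^-2·+1^-4 = +1.
(a,b)_5: α=3, u≡1; β=2, v≡2 (mod 5); (1|5)=+1, (2|5)=-1; sign (−1)^0·+1^2·-1^3 = -1.
(a,b)_2: α=8, β=0; u≡1, v≡5 (mod 8); ε(u)ε(v)=0·0, αω(v)=8·1, βω(u)=0·0; sum ≡ 0  ⇒  +1.
(a,b)_11: α=-1, u≡5; β=0, v≡5 (mod 11); (5|11)=+1, (5|11)=+1; sign (−1)^0·+1^0·+1^-1 = +1.
(a,b)_13: α=4, u≡2; β=1, v≡6 (mod 13); (2|13)=-1, (6|13)=-1; sign (−1)^0·-1^1·-1^4 = -1.
(a,b)_17: α=3, u≡7; β=1, v≡6 (mod 17); (7|17)=-1, (6|17)=-1; sign (−1)^0·-1^1·-1^3 = +1.
(a,b)_7: α=5, u≡2; β=1, v≡6 (mod 7); (2|7)=+1, (6|7)=-1; sign (−1)^1·+1^1·-1^5 = +1.
Ram(6545, -1547) = {5, 13}; no ℚ_5-point on the conic.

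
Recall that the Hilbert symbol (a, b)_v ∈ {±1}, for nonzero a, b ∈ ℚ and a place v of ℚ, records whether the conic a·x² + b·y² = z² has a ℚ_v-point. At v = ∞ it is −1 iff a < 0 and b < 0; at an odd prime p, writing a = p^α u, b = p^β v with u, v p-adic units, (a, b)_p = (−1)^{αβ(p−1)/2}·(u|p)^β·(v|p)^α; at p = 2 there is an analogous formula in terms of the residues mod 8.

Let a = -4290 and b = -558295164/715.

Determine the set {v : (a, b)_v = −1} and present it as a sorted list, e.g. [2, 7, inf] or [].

[17, inf]

(a, b) ≡ (-4290, -85085) mod (ℚ^×)²; places V = {2, 3, 5, 7, 11, 13, 17, 19, ∞}.
(a,b)_19: α=0, u≡4; β=4, v≡4 (mod 19); (4|19)=+1, (4|19)=+1; sign (−1)^0·+1^4·+1^0 = +1.
(a,b)_11: α=1, u≡6; β=-1, v≡9 (mod 11); (6|11)=-1, (9|11)=+1; sign (−1)^1·-1^-1·+1^1 = +1.
(a,b)_3: α=1, u≡1; β=2, v≡1 (mod 3); (1|3)=+1, (1|3)=+1; sign (−1)^0·+1^2·+1^1 = +1.
(a,b)_17: α=0, u≡11; β=1, v≡14 (mod 17); (11|17)=-1, (14|17)=-1; sign (−1)^0·-1^1·-1^0 = -1.
(a,b)_∞: sgn(-4290)=−, sgn(-85085)=−, so -1.
(a,b)_2: α=1, β=2; u≡7, v≡3 (mod 8); ε(u)ε(v)=1·1, αω(v)=1·1, βω(u)=2·0; sum ≡ 0  ⇒  +1.
(a,b)_13: α=1, u≡8; β=-1, v≡5 (mod 13); (8|13)=-1, (5|13)=-1; sign (−1)^0·-1^-1·-1^1 = +1.
(a,b)_7: α=0, u≡1; β=1, v≡1 (mod 7); (1|7)=+1, (1|7)=+1; sign (−1)^0·+1^1·+1^0 = +1.
(a,b)_5: α=1, u≡2; β=-1, v≡2 (mod 5); (2|5)=-1, (2|5)=-1; sign (−1)^0·-1^-1·-1^1 = +1.
|Ram(-4290, -85085)| = 2, even; anisotropic at {17, ∞}.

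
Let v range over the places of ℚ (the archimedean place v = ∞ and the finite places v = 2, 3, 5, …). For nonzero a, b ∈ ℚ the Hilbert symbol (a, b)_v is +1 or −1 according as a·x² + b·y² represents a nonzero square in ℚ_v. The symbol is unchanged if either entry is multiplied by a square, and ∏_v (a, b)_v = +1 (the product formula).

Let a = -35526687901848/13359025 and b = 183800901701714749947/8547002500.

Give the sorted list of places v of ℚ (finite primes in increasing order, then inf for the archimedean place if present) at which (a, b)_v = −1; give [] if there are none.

Mod squares: a ≡ -10582, b ≡ 3. Check v ∈ {∞, 2, 3, 5, 11, 13, 17, 23, 29, 31, 37, 43}.
v=13: a=13^1·(≡11), b=13^0·(≡4) mod 13; (11|13)=-1, (4|13)=+1; (−1)^{1·0·6}·(-1)^0·(+1)^1 = +1.
v=17: a=17^-2·(≡9), b=17^0·(≡11) mod 17; (9|17)=+1, (11|17)=-1; (−1)^{-2·0·8}·(+1)^0·(-1)^-2 = +1.
v=31: a=31^0·(≡20), b=31^2·(≡29) mod 31; (20|31)=+1, (29|31)=-1; (−1)^{0·2·15}·(+1)^2·(-1)^0 = +1.
v=∞: -10582 < 0 and 3 > 0  ⇒  (a,b)_∞ = +1.
v=37: a=37^3·(≡4), b=37^4·(≡12) mod 37; (4|37)=+1, (12|37)=+1; (−1)^{3·4·18}·(+1)^4·(+1)^3 = +1.
v=5: a=5^-2·(≡2), b=5^-4·(≡3) mod 5; (2|5)=-1, (3|5)=-1; (−1)^{-2·-4·2}·(-1)^-4·(-1)^-2 = +1.
v=29: a=29^2·(≡27), b=29^0·(≡15) mod 29; (27|29)=-1, (15|29)=-1; (−1)^{2·0·14}·(-1)^0·(-1)^2 = +1.
v=43: a=43^-2·(≡42), b=43^-4·(≡28) mod 43; (42|43)=-1, (28|43)=-1; (−1)^{-2·-4·21}·(-1)^-4·(-1)^-2 = +1.
v=2: v_2(a)=3, v_2(b)=-2; units ≡ 5, 3 (mod 8); ε·ε+αω+βω = 0·1+3·1+-2·1 ≡ 1  ⇒  (a,b)_2 = -1.
v=23: a=23^0·(≡22), b=23^2·(≡16) mod 23; (22|23)=-1, (16|23)=+1; (−1)^{0·2·11}·(-1)^2·(+1)^0 = +1.
v=11: a=11^1·(≡2), b=11^2·(≡9) mod 11; (2|11)=-1, (9|11)=+1; (−1)^{1·2·5}·(-1)^2·(+1)^1 = +1.
v=3: a=3^6·(≡2), b=3^13·(≡1) mod 3; (2|3)=-1, (1|3)=+1; (−1)^{6·13·1}·(-1)^13·(+1)^6 = -1.
Ram(-10582, 3) = {2, 3}; no ℚ_2-point on the conic.

[2, 3]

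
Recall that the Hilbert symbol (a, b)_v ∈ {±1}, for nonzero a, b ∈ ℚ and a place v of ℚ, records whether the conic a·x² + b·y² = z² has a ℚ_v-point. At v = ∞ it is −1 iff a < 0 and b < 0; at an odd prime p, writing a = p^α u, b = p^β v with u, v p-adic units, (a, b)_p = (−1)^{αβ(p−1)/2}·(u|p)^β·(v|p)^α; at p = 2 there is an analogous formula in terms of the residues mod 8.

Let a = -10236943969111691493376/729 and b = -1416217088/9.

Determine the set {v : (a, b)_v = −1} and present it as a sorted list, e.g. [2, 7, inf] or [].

(a, b) ≡ (-319, -6578) mod (ℚ^×)²; places V = {2, 3, 11, 13, 23, 29, ∞}.
(a,b)_∞: sgn(-319)=−, sgn(-6578)=−, so -1.
(a,b)_23: α=2, u≡3; β=1, v≡18 (mod 23); (3|23)=+1, (18|23)=+1; sign (−1)^0·+1^1·+1^2 = +1.
(a,b)_2: α=22, β=9; u≡1, v≡7 (mod 8); ε(u)ε(v)=0·1, αω(v)=22·0, βω(u)=9·0; sum ≡ 0  ⇒  +1.
(a,b)_29: α=5, u≡21; β=2, v≡23 (mod 29); (21|29)=-1, (23|29)=+1; sign (−1)^0·-1^2·+1^5 = +1.
(a,b)_3: α=-6, u≡2; β=-2, v≡1 (mod 3); (2|3)=-1, (1|3)=+1; sign (−1)^0·-1^-2·+1^-6 = +1.
(a,b)_11: α=3, u≡9; β=1, v≡8 (mod 11); (9|11)=+1, (8|11)=-1; sign (−1)^1·+1^1·-1^3 = +1.
(a,b)_13: α=2, u≡6; β=1, v≡9 (mod 13); (6|13)=-1, (9|13)=+1; sign (−1)^0·-1^1·+1^2 = -1.
(-319, -6578 / ℚ) ramifies at {13, ∞}: a division algebra.

[13, inf]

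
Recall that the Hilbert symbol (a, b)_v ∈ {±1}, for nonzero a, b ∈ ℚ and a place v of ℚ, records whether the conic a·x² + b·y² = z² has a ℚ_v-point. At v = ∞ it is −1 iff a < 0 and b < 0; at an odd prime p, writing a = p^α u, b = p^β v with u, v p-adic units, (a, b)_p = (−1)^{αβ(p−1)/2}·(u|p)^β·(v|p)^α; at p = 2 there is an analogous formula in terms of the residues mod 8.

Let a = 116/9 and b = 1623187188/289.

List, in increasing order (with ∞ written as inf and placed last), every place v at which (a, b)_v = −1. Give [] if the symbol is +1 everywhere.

Mod squares: a ≡ 29, b ≡ 5957. Check v ∈ {∞, 2, 3, 7, 17, 23, 29, 37}.
v=7: a=7^0·(≡2), b=7^1·(≡4) mod 7; (2|7)=+1, (4|7)=+1; (−1)^{0·1·3}·(+1)^1·(+1)^0 = +1.
v=17: a=17^0·(≡11), b=17^-2·(≡5) mod 17; (11|17)=-1, (5|17)=-1; (−1)^{0·-2·8}·(-1)^-2·(-1)^0 = +1.
v=2: v_2(a)=2, v_2(b)=2; units ≡ 5, 5 (mod 8); ε·ε+αω+βω = 0·0+2·1+2·1 ≡ 0  ⇒  (a,b)_2 = +1.
v=29: a=29^1·(≡23), b=29^2·(≡27) mod 29; (23|29)=+1, (27|29)=-1; (−1)^{1·2·14}·(+1)^2·(-1)^1 = -1.
v=23: a=23^0·(≡18), b=23^1·(≡12) mod 23; (18|23)=+1, (12|23)=+1; (−1)^{0·1·11}·(+1)^1·(+1)^0 = +1.
v=∞: 29 > 0 and 5957 > 0  ⇒  (a,b)_∞ = +1.
v=3: a=3^-2·(≡2), b=3^4·(≡2) mod 3; (2|3)=-1, (2|3)=-1; (−1)^{-2·4·1}·(-1)^4·(-1)^-2 = +1.
v=37: a=37^0·(≡17), b=37^1·(≡2) mod 37; (17|37)=-1, (2|37)=-1; (−1)^{0·1·18}·(-1)^1·(-1)^0 = -1.
Ram(29, 5957) = {29, 37}; no ℚ_29-point on the conic.

[29, 37]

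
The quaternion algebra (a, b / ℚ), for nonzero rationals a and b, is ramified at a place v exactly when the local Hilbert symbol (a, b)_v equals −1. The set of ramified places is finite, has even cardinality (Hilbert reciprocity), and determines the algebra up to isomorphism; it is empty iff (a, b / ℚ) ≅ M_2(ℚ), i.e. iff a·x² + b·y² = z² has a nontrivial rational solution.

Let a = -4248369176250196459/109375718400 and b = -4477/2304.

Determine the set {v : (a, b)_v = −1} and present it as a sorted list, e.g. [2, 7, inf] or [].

[29, inf]

Mod squares: a ≡ -14535931, b ≡ -37. Check v ∈ {∞, 2, 3, 5, 7, 11, 13, 17, 19, 23, 29, 31, 37, 53, 59}.
v=19: a=19^1·(≡16), b=19^0·(≡9) mod 19; (16|19)=+1, (9|19)=+1; (−1)^{1·0·9}·(+1)^0·(+1)^1 = +1.
v=5: a=5^-2·(≡1), b=5^0·(≡2) mod 5; (1|5)=+1, (2|5)=-1; (−1)^{-2·0·2}·(+1)^0·(-1)^-2 = +1.
v=37: a=37^1·(≡34), b=37^1·(≡36) mod 37; (34|37)=+1, (36|37)=+1; (−1)^{1·1·18}·(+1)^1·(+1)^1 = +1.
v=2: v_2(a)=-10, v_2(b)=-8; units ≡ 5, 3 (mod 8); ε·ε+αω+βω = 0·1+-10·1+-8·1 ≡ 0  ⇒  (a,b)_2 = +1.
v=23: a=23^1·(≡14), b=23^0·(≡2) mod 23; (14|23)=-1, (2|23)=+1; (−1)^{1·0·11}·(-1)^0·(+1)^1 = +1.
v=7: a=7^4·(≡6), b=7^0·(≡3) mod 7; (6|7)=-1, (3|7)=-1; (−1)^{4·0·3}·(-1)^0·(-1)^4 = +1.
v=29: a=29^1·(≡27), b=29^0·(≡17) mod 29; (27|29)=-1, (17|29)=-1; (−1)^{1·0·14}·(-1)^0·(-1)^1 = -1.
v=3: a=3^-2·(≡2), b=3^-2·(≡2) mod 3; (2|3)=-1, (2|3)=-1; (−1)^{-2·-2·1}·(-1)^-2·(-1)^-2 = +1.
v=31: a=31^1·(≡16), b=31^0·(≡8) mod 31; (16|31)=+1, (8|31)=+1; (−1)^{1·0·15}·(+1)^0·(+1)^1 = +1.
v=13: a=13^-2·(≡6), b=13^0·(≡7) mod 13; (6|13)=-1, (7|13)=-1; (−1)^{-2·0·6}·(-1)^0·(-1)^-2 = +1.
v=17: a=17^2·(≡2), b=17^0·(≡5) mod 17; (2|17)=+1, (5|17)=-1; (−1)^{2·0·8}·(+1)^0·(-1)^2 = +1.
v=11: a=11^2·(≡10), b=11^2·(≡8) mod 11; (10|11)=-1, (8|11)=-1; (−1)^{2·2·5}·(-1)^2·(-1)^2 = +1.
v=59: a=59^2·(≡36), b=59^0·(≡22) mod 59; (36|59)=+1, (22|59)=+1; (−1)^{2·0·29}·(+1)^0·(+1)^2 = +1.
v=53: a=53^-2·(≡41), b=53^0·(≡52) mod 53; (41|53)=-1, (52|53)=+1; (−1)^{-2·0·26}·(-1)^0·(+1)^-2 = +1.
v=∞: -14535931 < 0 and -37 < 0  ⇒  (a,b)_∞ = -1.
(-14535931, -37 / ℚ) ramifies at {29, ∞}: a division algebra.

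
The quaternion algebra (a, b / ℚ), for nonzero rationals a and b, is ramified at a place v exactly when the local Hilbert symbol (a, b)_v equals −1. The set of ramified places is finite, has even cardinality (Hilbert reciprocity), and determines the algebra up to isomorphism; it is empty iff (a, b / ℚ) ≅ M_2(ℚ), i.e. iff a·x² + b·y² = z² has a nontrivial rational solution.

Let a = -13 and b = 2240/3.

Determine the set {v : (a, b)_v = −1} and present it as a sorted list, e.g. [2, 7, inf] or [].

(a, b) ≡ (-13, 105) mod (ℚ^×)²; places V = {2, 3, 5, 7, 13, ∞}.
(a,b)_7: α=0, u≡1; β=1, v≡4 (mod 7); (1|7)=+1, (4|7)=+1; sign (−1)^0·+1^1·+1^0 = +1.
(a,b)_∞: sgn(-13)=−, sgn(105)=+, so +1.
(a,b)_5: α=0, u≡2; β=1, v≡1 (mod 5); (2|5)=-1, (1|5)=+1; sign (−1)^0·-1^1·+1^0 = -1.
(a,b)_2: α=0, β=6; u≡3, v≡1 (mod 8); ε(u)ε(v)=1·0, αω(v)=0·0, βω(u)=6·1; sum ≡ 0  ⇒  +1.
(a,b)_13: α=1, u≡12; β=0, v≡10 (mod 13); (12|13)=+1, (10|13)=+1; sign (−1)^0·+1^0·+1^1 = +1.
(a,b)_3: α=0, u≡2; β=-1, v≡2 (mod 3); (2|3)=-1, (2|3)=-1; sign (−1)^0·-1^-1·-1^0 = -1.
|Ram(-13, 105)| = 2, even; anisotropic at {3, 5}.

[3, 5]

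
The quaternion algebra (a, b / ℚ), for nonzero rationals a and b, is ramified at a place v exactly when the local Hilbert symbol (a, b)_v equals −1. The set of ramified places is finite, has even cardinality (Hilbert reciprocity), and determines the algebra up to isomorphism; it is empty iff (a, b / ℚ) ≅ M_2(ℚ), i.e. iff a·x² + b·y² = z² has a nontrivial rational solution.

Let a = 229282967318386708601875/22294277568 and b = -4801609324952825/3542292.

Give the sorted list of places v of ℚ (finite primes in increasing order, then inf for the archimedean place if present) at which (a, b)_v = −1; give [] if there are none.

Mod squares: a ≡ 4095440349, b ≡ -115661. Check v ∈ {∞, 2, 3, 5, 7, 11, 13, 19, 23, 29, 31, 37, 41}.
v=11: a=11^3·(≡9), b=11^2·(≡9) mod 11; (9|11)=+1, (9|11)=+1; (−1)^{3·2·5}·(+1)^2·(+1)^3 = +1.
v=2: v_2(a)=-6, v_2(b)=-2; units ≡ 5, 3 (mod 8); ε·ε+αω+βω = 0·1+-6·1+-2·1 ≡ 0  ⇒  (a,b)_2 = +1.
v=5: a=5^4·(≡1), b=5^2·(≡1) mod 5; (1|5)=+1, (1|5)=+1; (−1)^{4·2·2}·(+1)^2·(+1)^4 = +1.
v=7: a=7^1·(≡2), b=7^1·(≡2) mod 7; (2|7)=+1, (2|7)=+1; (−1)^{1·1·3}·(+1)^1·(+1)^1 = -1.
v=13: a=13^1·(≡11), b=13^-1·(≡11) mod 13; (11|13)=-1, (11|13)=-1; (−1)^{1·-1·6}·(-1)^-1·(-1)^1 = +1.
v=29: a=29^-3·(≡12), b=29^-2·(≡13) mod 29; (12|29)=-1, (13|29)=+1; (−1)^{-3·-2·14}·(-1)^-2·(+1)^-3 = +1.
v=41: a=41^1·(≡28), b=41^1·(≡1) mod 41; (28|41)=-1, (1|41)=+1; (−1)^{1·1·20}·(-1)^1·(+1)^1 = -1.
v=3: a=3^-3·(≡2), b=3^-4·(≡1) mod 3; (2|3)=-1, (1|3)=+1; (−1)^{-3·-4·1}·(-1)^-4·(+1)^-3 = +1.
v=23: a=23^-2·(≡22), b=23^0·(≡16) mod 23; (22|23)=-1, (16|23)=+1; (−1)^{-2·0·11}·(-1)^0·(+1)^-2 = +1.
v=31: a=31^1·(≡24), b=31^1·(≡20) mod 31; (24|31)=-1, (20|31)=+1; (−1)^{1·1·15}·(-1)^1·(+1)^1 = +1.
v=19: a=19^6·(≡11), b=19^4·(≡7) mod 19; (11|19)=+1, (7|19)=+1; (−1)^{6·4·9}·(+1)^4·(+1)^6 = +1.
v=37: a=37^3·(≡18), b=37^2·(≡16) mod 37; (18|37)=-1, (16|37)=+1; (−1)^{3·2·18}·(-1)^2·(+1)^3 = +1.
v=∞: 4095440349 > 0 and -115661 < 0  ⇒  (a,b)_∞ = +1.
|Ram(4095440349, -115661)| = 2, even; anisotropic at {7, 41}.

[7, 41]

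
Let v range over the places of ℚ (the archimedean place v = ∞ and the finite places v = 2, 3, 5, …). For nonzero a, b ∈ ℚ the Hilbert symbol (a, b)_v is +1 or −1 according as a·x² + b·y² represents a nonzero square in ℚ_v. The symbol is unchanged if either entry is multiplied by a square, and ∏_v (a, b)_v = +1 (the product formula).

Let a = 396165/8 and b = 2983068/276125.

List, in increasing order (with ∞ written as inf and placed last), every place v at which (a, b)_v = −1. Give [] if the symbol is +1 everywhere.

Mod squares: a ≡ 330, b ≡ 5115. Check v ∈ {∞, 2, 3, 5, 7, 11, 31, 47}.
v=11: a=11^1·(≡7), b=11^1·(≡9) mod 11; (7|11)=-1, (9|11)=+1; (−1)^{1·1·5}·(-1)^1·(+1)^1 = +1.
v=∞: 330 > 0 and 5115 > 0  ⇒  (a,b)_∞ = +1.
v=3: a=3^1·(≡2), b=3^7·(≡1) mod 3; (2|3)=-1, (1|3)=+1; (−1)^{1·7·1}·(-1)^7·(+1)^1 = +1.
v=7: a=7^4·(≡4), b=7^0·(≡6) mod 7; (4|7)=+1, (6|7)=-1; (−1)^{4·0·3}·(+1)^0·(-1)^4 = +1.
v=2: v_2(a)=-3, v_2(b)=2; units ≡ 5, 3 (mod 8); ε·ε+αω+βω = 0·1+-3·1+2·1 ≡ 1  ⇒  (a,b)_2 = -1.
v=5: a=5^1·(≡1), b=5^-3·(≡2) mod 5; (1|5)=+1, (2|5)=-1; (−1)^{1·-3·2}·(+1)^-3·(-1)^1 = -1.
v=31: a=31^0·(≡2), b=31^1·(≡16) mod 31; (2|31)=+1, (16|31)=+1; (−1)^{0·1·15}·(+1)^1·(+1)^0 = +1.
v=47: a=47^0·(≡12), b=47^-2·(≡19) mod 47; (12|47)=+1, (19|47)=-1; (−1)^{0·-2·23}·(+1)^-2·(-1)^0 = +1.
|Ram(330, 5115)| = 2, even; anisotropic at {2, 5}.

[2, 5]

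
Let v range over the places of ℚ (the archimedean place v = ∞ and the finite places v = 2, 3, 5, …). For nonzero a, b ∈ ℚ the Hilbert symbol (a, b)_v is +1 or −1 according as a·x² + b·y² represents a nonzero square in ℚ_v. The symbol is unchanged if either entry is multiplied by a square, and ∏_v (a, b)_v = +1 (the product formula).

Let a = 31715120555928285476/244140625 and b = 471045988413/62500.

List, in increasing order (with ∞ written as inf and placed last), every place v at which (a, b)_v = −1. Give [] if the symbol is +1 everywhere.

[]

(a, b) ≡ (209, 2717) mod (ℚ^×)²; places V = {2, 3, 5, 7, 11, 13, 19, ∞}.
(a,b)_2: α=2, β=-2; u≡1, v≡5 (mod 8); ε(u)ε(v)=0·0, αω(v)=2·1, βω(u)=-2·0; sum ≡ 0  ⇒  +1.
(a,b)_∞: sgn(209)=+, sgn(2717)=+, so +1.
(a,b)_7: α=6, u≡3; β=2, v≡1 (mod 7); (3|7)=-1, (1|7)=+1; sign (−1)^0·-1^2·+1^6 = +1.
(a,b)_11: α=5, u≡8; β=3, v≡1 (mod 11); (8|11)=-1, (1|11)=+1; sign (−1)^1·-1^3·+1^5 = +1.
(a,b)_13: α=2, u≡9; β=1, v≡12 (mod 13); (9|13)=+1, (12|13)=+1; sign (−1)^0·+1^1·+1^2 = +1.
(a,b)_3: α=0, u≡2; β=4, v≡2 (mod 3); (2|3)=-1, (2|3)=-1; sign (−1)^0·-1^4·-1^0 = +1.
(a,b)_5: α=-12, u≡1; β=-6, v≡2 (mod 5); (1|5)=+1, (2|5)=-1; sign (−1)^0·+1^-6·-1^-12 = +1.
(a,b)_19: α=5, u≡7; β=3, v≡14 (mod 19); (7|19)=+1, (14|19)=-1; sign (−1)^1·+1^3·-1^5 = +1.
Every local symbol is +1, so the conic 209·x² + 2717·y² = z² has ℚ_v-points for all v and hence a ℚ-point; (a, b / ℚ) ≅ M_2(ℚ).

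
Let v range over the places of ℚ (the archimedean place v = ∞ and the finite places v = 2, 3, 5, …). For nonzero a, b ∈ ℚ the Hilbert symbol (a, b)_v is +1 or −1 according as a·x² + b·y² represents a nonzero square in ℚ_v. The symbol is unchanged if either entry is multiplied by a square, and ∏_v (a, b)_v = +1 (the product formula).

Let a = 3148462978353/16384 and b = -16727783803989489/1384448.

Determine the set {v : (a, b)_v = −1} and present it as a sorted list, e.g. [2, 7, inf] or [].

[3, 7, 11, 23]

(a, b) ≡ (17, -180642) mod (ℚ^×)²; places V = {2, 3, 7, 11, 13, 17, 23, ∞}.
(a,b)_7: α=2, u≡3; β=3, v≡3 (mod 7); (3|7)=-1, (3|7)=-1; sign (−1)^0·-1^3·-1^2 = -1.
(a,b)_∞: sgn(17)=+, sgn(-180642)=−, so +1.
(a,b)_13: α=0, u≡1; β=-2, v≡8 (mod 13); (1|13)=+1, (8|13)=-1; sign (−1)^0·+1^-2·-1^0 = +1.
(a,b)_11: α=2, u≡6; β=3, v≡3 (mod 11); (6|11)=-1, (3|11)=+1; sign (−1)^0·-1^3·+1^2 = -1.
(a,b)_23: α=2, u≡7; β=3, v≡4 (mod 23); (7|23)=-1, (4|23)=+1; sign (−1)^0·-1^3·+1^2 = -1.
(a,b)_3: α=10, u≡2; β=11, v≡2 (mod 3); (2|3)=-1, (2|3)=-1; sign (−1)^0·-1^11·-1^10 = -1.
(a,b)_17: α=1, u≡16; β=1, v≡16 (mod 17); (16|17)=+1, (16|17)=+1; sign (−1)^0·+1^1·+1^1 = +1.
(a,b)_2: α=-14, β=-13; u≡1, v≡7 (mod 8); ε(u)ε(v)=0·1, αω(v)=-14·0, βω(u)=-13·0; sum ≡ 0  ⇒  +1.
Ram(17, -180642) = {3, 7, 11, 23}; no ℚ_3-point on the conic.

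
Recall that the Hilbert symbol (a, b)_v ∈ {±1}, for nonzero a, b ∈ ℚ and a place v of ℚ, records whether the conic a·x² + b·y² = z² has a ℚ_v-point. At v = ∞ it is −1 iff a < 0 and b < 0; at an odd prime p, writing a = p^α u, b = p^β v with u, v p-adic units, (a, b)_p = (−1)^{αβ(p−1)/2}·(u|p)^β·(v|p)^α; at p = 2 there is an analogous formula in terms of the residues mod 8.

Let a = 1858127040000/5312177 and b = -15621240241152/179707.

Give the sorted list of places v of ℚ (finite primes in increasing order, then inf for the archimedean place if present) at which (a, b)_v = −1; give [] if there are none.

Mod squares: a ≡ 49742, b ≡ -1309. Check v ∈ {∞, 2, 3, 5, 7, 11, 13, 17, 19, 31, 43}.
v=5: a=5^4·(≡2), b=5^0·(≡4) mod 5; (2|5)=-1, (4|5)=+1; (−1)^{4·0·2}·(-1)^0·(+1)^4 = +1.
v=11: a=11^1·(≡1), b=11^-1·(≡2) mod 11; (1|11)=+1, (2|11)=-1; (−1)^{1·-1·5}·(+1)^-1·(-1)^1 = +1.
v=43: a=43^-2·(≡42), b=43^0·(≡13) mod 43; (42|43)=-1, (13|43)=+1; (−1)^{-2·0·21}·(-1)^0·(+1)^-2 = +1.
v=13: a=13^-2·(≡3), b=13^2·(≡9) mod 13; (3|13)=+1, (9|13)=+1; (−1)^{-2·2·6}·(+1)^2·(+1)^-2 = +1.
v=3: a=3^4·(≡2), b=3^6·(≡2) mod 3; (2|3)=-1, (2|3)=-1; (−1)^{4·6·1}·(-1)^6·(-1)^4 = +1.
v=∞: 49742 > 0 and -1309 < 0  ⇒  (a,b)_∞ = +1.
v=17: a=17^-1·(≡1), b=17^-1·(≡15) mod 17; (1|17)=+1, (15|17)=+1; (−1)^{-1·-1·8}·(+1)^-1·(+1)^-1 = +1.
v=31: a=31^0·(≡10), b=31^-2·(≡30) mod 31; (10|31)=+1, (30|31)=-1; (−1)^{0·-2·15}·(+1)^-2·(-1)^0 = +1.
v=7: a=7^3·(≡2), b=7^3·(≡2) mod 7; (2|7)=+1, (2|7)=+1; (−1)^{3·3·3}·(+1)^3·(+1)^3 = -1.
v=19: a=19^1·(≡3), b=19^2·(≡2) mod 19; (3|19)=-1, (2|19)=-1; (−1)^{1·2·9}·(-1)^2·(-1)^1 = -1.
v=2: v_2(a)=9, v_2(b)=10; units ≡ 7, 3 (mod 8); ε·ε+αω+βω = 1·1+9·1+10·0 ≡ 0  ⇒  (a,b)_2 = +1.
|Ram(49742, -1309)| = 2, even; anisotropic at {7, 19}.

[7, 19]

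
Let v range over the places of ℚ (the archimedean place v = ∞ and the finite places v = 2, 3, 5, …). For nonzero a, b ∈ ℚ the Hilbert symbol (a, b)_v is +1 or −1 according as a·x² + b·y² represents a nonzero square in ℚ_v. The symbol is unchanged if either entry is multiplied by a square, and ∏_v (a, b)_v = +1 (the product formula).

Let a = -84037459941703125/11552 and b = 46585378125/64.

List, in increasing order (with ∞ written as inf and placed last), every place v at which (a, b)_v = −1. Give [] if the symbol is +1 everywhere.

[2, 3, 5, 13]

(a, b) ≡ (-858, 5) mod (ℚ^×)²; places V = {2, 3, 5, 11, 13, 19, 29, ∞}.
(a,b)_11: α=3, u≡2; β=2, v≡5 (mod 11); (2|11)=-1, (5|11)=+1; sign (−1)^0·-1^2·+1^3 = +1.
(a,b)_5: α=6, u≡3; β=5, v≡4 (mod 5); (3|5)=-1, (4|5)=+1; sign (−1)^0·-1^5·+1^6 = -1.
(a,b)_∞: sgn(-858)=−, sgn(5)=+, so +1.
(a,b)_29: α=2, u≡12; β=0, v≡20 (mod 29); (12|29)=-1, (20|29)=+1; sign (−1)^0·-1^0·+1^2 = +1.
(a,b)_19: α=-2, u≡7; β=0, v≡7 (mod 19); (7|19)=+1, (7|19)=+1; sign (−1)^0·+1^0·+1^-2 = +1.
(a,b)_13: α=3, u≡12; β=2, v≡6 (mod 13); (12|13)=+1, (6|13)=-1; sign (−1)^0·+1^2·-1^3 = -1.
(a,b)_2: α=-5, β=-6; u≡3, v≡5 (mod 8); ε(u)ε(v)=1·0, αω(v)=-5·1, βω(u)=-6·1; sum ≡ 1  ⇒  -1.
(a,b)_3: α=7, u≡2; β=6, v≡2 (mod 3); (2|3)=-1, (2|3)=-1; sign (−1)^0·-1^6·-1^7 = -1.
(-858, 5 / ℚ) ramifies at {2, 3, 5, 13}: a division algebra.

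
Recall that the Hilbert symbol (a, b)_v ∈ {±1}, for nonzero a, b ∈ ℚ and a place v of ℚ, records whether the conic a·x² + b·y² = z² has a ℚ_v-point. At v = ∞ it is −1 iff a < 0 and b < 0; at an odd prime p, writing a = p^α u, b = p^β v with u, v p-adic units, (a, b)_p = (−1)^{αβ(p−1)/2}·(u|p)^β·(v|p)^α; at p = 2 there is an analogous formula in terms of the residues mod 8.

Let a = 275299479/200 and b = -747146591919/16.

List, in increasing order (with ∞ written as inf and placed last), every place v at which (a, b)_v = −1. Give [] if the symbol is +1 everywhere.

(a, b) ≡ (238, -39) mod (ℚ^×)²; places V = {2, 3, 5, 7, 13, 17, ∞}.
(a,b)_17: α=1, u≡7; β=0, v≡11 (mod 17); (7|17)=-1, (11|17)=-1; sign (−1)^0·-1^0·-1^1 = -1.
(a,b)_7: α=1, u≡3; β=2, v≡6 (mod 7); (3|7)=-1, (6|7)=-1; sign (−1)^0·-1^2·-1^1 = -1.
(a,b)_2: α=-3, β=-4; u≡7, v≡1 (mod 8); ε(u)ε(v)=1·0, αω(v)=-3·0, βω(u)=-4·0; sum ≡ 0  ⇒  +1.
(a,b)_∞: sgn(238)=+, sgn(-39)=−, so +1.
(a,b)_5: α=-2, u≡3; β=0, v≡1 (mod 5); (3|5)=-1, (1|5)=+1; sign (−1)^0·-1^0·+1^-2 = +1.
(a,b)_13: α=4, u≡9; β=7, v≡9 (mod 13); (9|13)=+1, (9|13)=+1; sign (−1)^0·+1^7·+1^4 = +1.
(a,b)_3: α=4, u≡1; β=5, v≡2 (mod 3); (1|3)=+1, (2|3)=-1; sign (−1)^0·+1^5·-1^4 = +1.
|Ram(238, -39)| = 2, even; anisotropic at {7, 17}.

[7, 17]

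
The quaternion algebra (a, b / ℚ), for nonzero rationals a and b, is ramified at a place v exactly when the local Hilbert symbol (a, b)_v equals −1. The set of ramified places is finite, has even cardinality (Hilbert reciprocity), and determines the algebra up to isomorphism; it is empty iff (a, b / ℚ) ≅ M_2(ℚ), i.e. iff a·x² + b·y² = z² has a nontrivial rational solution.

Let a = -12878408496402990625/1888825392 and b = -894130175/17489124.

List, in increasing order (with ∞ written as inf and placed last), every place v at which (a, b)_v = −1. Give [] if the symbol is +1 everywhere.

Mod squares: a ≡ -89355, b ≡ -23. Check v ∈ {∞, 2, 3, 5, 7, 17, 23, 29, 37, 41, 43}.
v=23: a=23^3·(≡18), b=23^1·(≡17) mod 23; (18|23)=+1, (17|23)=-1; (−1)^{3·1·11}·(+1)^1·(-1)^3 = +1.
v=29: a=29^4·(≡1), b=29^2·(≡24) mod 29; (1|29)=+1, (24|29)=+1; (−1)^{4·2·14}·(+1)^2·(+1)^4 = +1.
v=2: v_2(a)=-4, v_2(b)=-2; units ≡ 5, 1 (mod 8); ε·ε+αω+βω = 0·0+-4·0+-2·1 ≡ 0  ⇒  (a,b)_2 = +1.
v=17: a=17^-2·(≡6), b=17^-2·(≡7) mod 17; (6|17)=-1, (7|17)=-1; (−1)^{-2·-2·8}·(-1)^-2·(-1)^-2 = +1.
v=5: a=5^5·(≡4), b=5^2·(≡2) mod 5; (4|5)=+1, (2|5)=-1; (−1)^{5·2·2}·(+1)^2·(-1)^5 = -1.
v=41: a=41^-2·(≡16), b=41^-2·(≡33) mod 41; (16|41)=+1, (33|41)=+1; (−1)^{-2·-2·20}·(+1)^-2·(+1)^-2 = +1.
v=∞: -89355 < 0 and -23 < 0  ⇒  (a,b)_∞ = -1.
v=3: a=3^-5·(≡2), b=3^-2·(≡1) mod 3; (2|3)=-1, (1|3)=+1; (−1)^{-5·-2·1}·(-1)^-2·(+1)^-5 = +1.
v=43: a=43^2·(≡33), b=43^2·(≡5) mod 43; (33|43)=-1, (5|43)=-1; (−1)^{2·2·21}·(-1)^2·(-1)^2 = +1.
v=37: a=37^1·(≡9), b=37^0·(≡22) mod 37; (9|37)=+1, (22|37)=-1; (−1)^{1·0·18}·(+1)^0·(-1)^1 = -1.
v=7: a=7^1·(≡6), b=7^0·(≡3) mod 7; (6|7)=-1, (3|7)=-1; (−1)^{1·0·3}·(-1)^0·(-1)^1 = -1.
|Ram(-89355, -23)| = 4, even; anisotropic at {5, 7, 37, ∞}.

[5, 7, 37, inf]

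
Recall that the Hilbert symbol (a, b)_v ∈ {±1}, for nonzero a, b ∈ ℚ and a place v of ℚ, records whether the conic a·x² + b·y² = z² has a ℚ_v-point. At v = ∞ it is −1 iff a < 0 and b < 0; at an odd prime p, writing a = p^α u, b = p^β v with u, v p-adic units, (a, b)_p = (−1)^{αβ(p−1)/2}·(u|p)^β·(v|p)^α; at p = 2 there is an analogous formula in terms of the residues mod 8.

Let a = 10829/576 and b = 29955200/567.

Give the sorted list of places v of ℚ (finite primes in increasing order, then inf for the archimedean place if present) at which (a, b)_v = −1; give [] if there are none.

Mod squares: a ≡ 221, b ≡ 131054. Check v ∈ {∞, 2, 3, 5, 7, 11, 13, 17, 23, 37}.
v=2: v_2(a)=-6, v_2(b)=7; units ≡ 5, 7 (mod 8); ε·ε+αω+βω = 0·1+-6·0+7·1 ≡ 1  ⇒  (a,b)_2 = -1.
v=∞: 221 > 0 and 131054 > 0  ⇒  (a,b)_∞ = +1.
v=7: a=7^2·(≡2), b=7^-1·(≡4) mod 7; (2|7)=+1, (4|7)=+1; (−1)^{2·-1·3}·(+1)^-1·(+1)^2 = +1.
v=3: a=3^-2·(≡2), b=3^-4·(≡2) mod 3; (2|3)=-1, (2|3)=-1; (−1)^{-2·-4·1}·(-1)^-4·(-1)^-2 = +1.
v=17: a=17^1·(≡13), b=17^0·(≡13) mod 17; (13|17)=+1, (13|17)=+1; (−1)^{1·0·8}·(+1)^0·(+1)^1 = +1.
v=37: a=37^0·(≡10), b=37^1·(≡28) mod 37; (10|37)=+1, (28|37)=+1; (−1)^{0·1·18}·(+1)^1·(+1)^0 = +1.
v=23: a=23^0·(≡19), b=23^1·(≡17) mod 23; (19|23)=-1, (17|23)=-1; (−1)^{0·1·11}·(-1)^1·(-1)^0 = -1.
v=11: a=11^0·(≡4), b=11^1·(≡3) mod 11; (4|11)=+1, (3|11)=+1; (−1)^{0·1·5}·(+1)^1·(+1)^0 = +1.
v=5: a=5^0·(≡4), b=5^2·(≡4) mod 5; (4|5)=+1, (4|5)=+1; (−1)^{0·2·2}·(+1)^2·(+1)^0 = +1.
v=13: a=13^1·(≡10), b=13^0·(≡10) mod 13; (10|13)=+1, (10|13)=+1; (−1)^{1·0·6}·(+1)^0·(+1)^1 = +1.
Ram(221, 131054) = {2, 23}; no ℚ_2-point on the conic.

[2, 23]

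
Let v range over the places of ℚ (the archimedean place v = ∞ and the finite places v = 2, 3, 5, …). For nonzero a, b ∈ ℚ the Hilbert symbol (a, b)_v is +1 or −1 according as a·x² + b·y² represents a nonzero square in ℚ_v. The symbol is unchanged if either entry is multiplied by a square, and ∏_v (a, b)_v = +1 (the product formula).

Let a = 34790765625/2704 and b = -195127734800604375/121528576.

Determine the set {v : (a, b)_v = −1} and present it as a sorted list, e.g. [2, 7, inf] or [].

[11, 17]

(a, b) ≡ (561, -3927) mod (ℚ^×)²; places V = {2, 3, 5, 7, 11, 13, 17, 53, 59, ∞}.
(a,b)_∞: sgn(561)=+, sgn(-3927)=−, so +1.
(a,b)_17: α=1, u≡1; β=1, v≡7 (mod 17); (1|17)=+1, (7|17)=-1; sign (−1)^0·+1^1·-1^1 = -1.
(a,b)_7: α=2, u≡2; β=1, v≡5 (mod 7); (2|7)=+1, (5|7)=-1; sign (−1)^0·+1^1·-1^2 = +1.
(a,b)_2: α=-4, β=-8; u≡1, v≡1 (mod 8); ε(u)ε(v)=0·0, αω(v)=-4·0, βω(u)=-8·0; sum ≡ 0  ⇒  +1.
(a,b)_13: α=-2, u≡6; β=-2, v≡4 (mod 13); (6|13)=-1, (4|13)=+1; sign (−1)^0·-1^-2·+1^-2 = +1.
(a,b)_5: α=6, u≡1; β=4, v≡3 (mod 5); (1|5)=+1, (3|5)=-1; sign (−1)^0·+1^4·-1^6 = +1.
(a,b)_53: α=0, u≡5; β=-2, v≡20 (mod 53); (5|53)=-1, (20|53)=-1; sign (−1)^0·-1^-2·-1^0 = +1.
(a,b)_3: α=5, u≡1; β=9, v≡2 (mod 3); (1|3)=+1, (2|3)=-1; sign (−1)^1·+1^9·-1^5 = +1.
(a,b)_59: α=0, u≡8; β=4, v≡19 (mod 59); (8|59)=-1, (19|59)=+1; sign (−1)^0·-1^4·+1^0 = +1.
(a,b)_11: α=1, u≡2; β=1, v≡10 (mod 11); (2|11)=-1, (10|11)=-1; sign (−1)^1·-1^1·-1^1 = -1.
Ram(561, -3927) = {11, 17}; no ℚ_11-point on the conic.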